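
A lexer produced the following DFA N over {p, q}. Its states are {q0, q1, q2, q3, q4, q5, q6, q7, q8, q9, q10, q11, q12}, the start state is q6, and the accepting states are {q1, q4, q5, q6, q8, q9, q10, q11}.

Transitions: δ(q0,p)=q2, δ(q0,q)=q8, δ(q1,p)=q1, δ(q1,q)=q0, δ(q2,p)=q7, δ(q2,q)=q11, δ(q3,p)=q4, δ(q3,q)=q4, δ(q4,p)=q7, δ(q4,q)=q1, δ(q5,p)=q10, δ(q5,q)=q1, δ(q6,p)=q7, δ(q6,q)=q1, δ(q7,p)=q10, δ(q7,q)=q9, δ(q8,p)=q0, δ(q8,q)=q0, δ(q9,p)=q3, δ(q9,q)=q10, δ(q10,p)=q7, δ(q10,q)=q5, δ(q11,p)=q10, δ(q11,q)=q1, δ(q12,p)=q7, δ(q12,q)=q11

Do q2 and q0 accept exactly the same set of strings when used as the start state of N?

Reachable states from the start: {q0,q1,q2,q3,q4,q5,q6,q7,q8,q9,q10,q11}. Unreachable: {q12} — drop them.
Start with accepting vs non-accepting: {q1,q4,q5,q6,q8,q9,q10,q11} | {q0,q2,q3,q7}.
Refine {q1,q4,q5,q6,q8,q9,q10,q11} on symbol p: members go to different blocks, giving {q4,q6,q8,q9,q10} and {q1,q5,q11}.
On input q, block {q4,q6,q8,q9,q10} splits into {q4,q6,q10} and {q8} and {q9}.
Split {q0,q2,q3,q7} by δ(·,p) → {q0,q2} and {q3,q7}.
Split {q0,q2} by δ(·,p) → {q0} and {q2}.
Refine {q1,q5,q11} on symbol p: members go to different blocks, giving {q5,q11} and {q1}.
Refine {q4,q6,q10} on symbol q: members go to different blocks, giving {q4,q6} and {q10}.
Split {q3,q7} by δ(·,p) → {q3} and {q7}.
No further refinement is possible. Final partition (10 blocks): {q4,q6} | {q0} | {q5,q11} | {q8} | {q9} | {q3} | {q2} | {q1} | {q10} | {q7}.
q2 and q0 end up in different blocks, so they are distinguishable. For instance, the string 'pp' is accepted from only q2.

No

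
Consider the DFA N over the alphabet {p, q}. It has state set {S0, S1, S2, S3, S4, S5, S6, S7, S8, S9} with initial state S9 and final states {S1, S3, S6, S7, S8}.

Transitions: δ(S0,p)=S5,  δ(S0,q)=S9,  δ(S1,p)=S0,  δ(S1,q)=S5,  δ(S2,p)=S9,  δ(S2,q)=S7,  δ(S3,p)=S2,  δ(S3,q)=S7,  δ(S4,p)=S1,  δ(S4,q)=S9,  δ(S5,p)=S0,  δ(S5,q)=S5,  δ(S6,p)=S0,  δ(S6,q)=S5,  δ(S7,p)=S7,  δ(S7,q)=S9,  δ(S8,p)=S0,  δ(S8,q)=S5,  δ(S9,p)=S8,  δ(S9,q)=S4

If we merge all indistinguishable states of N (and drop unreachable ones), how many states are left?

First remove the unreachable states {S2,S3,S6,S7}; 6 states remain.
P0 = {S1,S8} | {S0,S4,S5,S9}.
Refine {S0,S4,S5,S9} on symbol p: members go to different blocks, giving {S0,S5} and {S4,S9}.
Refine {S0,S5} on symbol q: members go to different blocks, giving {S0} and {S5}.
The partition is now stable with 4 blocks: {S1,S8} | {S0} | {S4,S9} | {S5}.

4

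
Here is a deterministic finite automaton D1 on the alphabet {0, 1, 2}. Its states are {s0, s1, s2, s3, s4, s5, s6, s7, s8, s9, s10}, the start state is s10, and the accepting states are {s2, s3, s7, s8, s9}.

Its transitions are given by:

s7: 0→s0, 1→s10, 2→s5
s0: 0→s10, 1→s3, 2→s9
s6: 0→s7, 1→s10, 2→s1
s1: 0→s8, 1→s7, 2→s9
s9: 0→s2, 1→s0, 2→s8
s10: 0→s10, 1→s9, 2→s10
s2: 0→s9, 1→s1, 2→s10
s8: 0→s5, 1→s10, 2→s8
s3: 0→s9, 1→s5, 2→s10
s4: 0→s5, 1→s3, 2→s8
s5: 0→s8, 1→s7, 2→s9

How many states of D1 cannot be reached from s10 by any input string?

2

No path from s10 leads to s4, s6; the other 9 states are all reachable.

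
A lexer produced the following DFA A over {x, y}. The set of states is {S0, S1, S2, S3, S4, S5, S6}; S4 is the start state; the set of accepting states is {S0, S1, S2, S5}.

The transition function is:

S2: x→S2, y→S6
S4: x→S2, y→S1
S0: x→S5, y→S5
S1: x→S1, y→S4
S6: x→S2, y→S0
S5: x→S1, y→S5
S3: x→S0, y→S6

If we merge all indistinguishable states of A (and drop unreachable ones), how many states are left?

First remove the unreachable states {S3}; 6 states remain.
P0 = {S0,S1,S2,S5} | {S4,S6}.
Refine {S0,S1,S2,S5} on symbol y: members go to different blocks, giving {S0,S5} and {S1,S2}.
Split {S0,S5} by δ(·,x) → {S0} and {S5}.
Split {S4,S6} by δ(·,y) → {S4} and {S6}.
On input y, block {S1,S2} splits into {S1} and {S2}.
Stable partition: {S0} | {S4} | {S1} | {S5} | {S6} | {S2} — 6 equivalence classes.

6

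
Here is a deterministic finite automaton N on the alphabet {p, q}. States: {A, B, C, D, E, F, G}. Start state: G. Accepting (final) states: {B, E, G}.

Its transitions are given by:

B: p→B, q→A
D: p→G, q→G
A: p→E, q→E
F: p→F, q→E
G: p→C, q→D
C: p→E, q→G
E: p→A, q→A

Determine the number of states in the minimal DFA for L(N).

2

First remove the unreachable states {B,F}; 5 states remain.
Initial partition by acceptance: {E,G} | {A,C,D}.
The partition is now stable with 2 blocks: {E,G} | {A,C,D}.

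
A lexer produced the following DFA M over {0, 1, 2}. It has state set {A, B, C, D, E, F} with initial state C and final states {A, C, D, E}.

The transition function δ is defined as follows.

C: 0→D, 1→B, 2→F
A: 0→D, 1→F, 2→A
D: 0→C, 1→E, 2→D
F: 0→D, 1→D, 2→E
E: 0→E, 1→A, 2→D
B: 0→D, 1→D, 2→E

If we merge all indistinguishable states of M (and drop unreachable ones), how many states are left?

P0 = {A,C,D,E} | {B,F}.
Refine {A,C,D,E} on symbol 1: members go to different blocks, giving {A,C} and {D,E}.
Split {A,C} by δ(·,2) → {A} and {C}.
Split {D,E} by δ(·,0) → {D} and {E}.
Stable partition: {A} | {B,F} | {D} | {C} | {E} — 5 equivalence classes.

5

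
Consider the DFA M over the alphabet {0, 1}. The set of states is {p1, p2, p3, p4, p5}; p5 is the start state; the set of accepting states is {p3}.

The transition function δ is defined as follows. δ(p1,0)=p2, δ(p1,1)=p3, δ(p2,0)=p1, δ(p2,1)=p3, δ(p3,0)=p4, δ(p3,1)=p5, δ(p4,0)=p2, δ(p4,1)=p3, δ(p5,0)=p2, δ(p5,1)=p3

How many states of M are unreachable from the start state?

A breadth-first search from the start state visits every state.

0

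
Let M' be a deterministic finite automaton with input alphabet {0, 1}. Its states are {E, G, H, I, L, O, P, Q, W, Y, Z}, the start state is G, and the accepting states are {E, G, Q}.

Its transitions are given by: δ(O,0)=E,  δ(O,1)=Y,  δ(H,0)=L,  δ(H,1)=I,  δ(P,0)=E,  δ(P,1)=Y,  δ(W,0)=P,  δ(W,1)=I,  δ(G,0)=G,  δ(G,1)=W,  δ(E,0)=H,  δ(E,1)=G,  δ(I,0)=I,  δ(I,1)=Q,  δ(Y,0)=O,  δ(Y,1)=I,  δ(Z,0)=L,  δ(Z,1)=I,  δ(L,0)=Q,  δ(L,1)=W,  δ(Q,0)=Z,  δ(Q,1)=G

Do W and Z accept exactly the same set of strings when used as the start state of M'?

All states are reachable from the start state.
Initial partition by acceptance: {E,G,Q} | {H,I,L,O,P,W,Y,Z}.
Split {E,G,Q} by δ(·,0) → {E,Q} and {G}.
Split {H,I,L,O,P,W,Y,Z} by δ(·,0) → {H,I,W,Y,Z} and {L,O,P}.
On input 0, block {H,I,W,Y,Z} splits into {H,W,Y,Z} and {I}.
Stable partition: {E,Q} | {H,W,Y,Z} | {G} | {L,O,P} | {I} — 5 equivalence classes.
W and Z lie in the same block of the stable partition, so they are equivalent — no string distinguishes them.

Yes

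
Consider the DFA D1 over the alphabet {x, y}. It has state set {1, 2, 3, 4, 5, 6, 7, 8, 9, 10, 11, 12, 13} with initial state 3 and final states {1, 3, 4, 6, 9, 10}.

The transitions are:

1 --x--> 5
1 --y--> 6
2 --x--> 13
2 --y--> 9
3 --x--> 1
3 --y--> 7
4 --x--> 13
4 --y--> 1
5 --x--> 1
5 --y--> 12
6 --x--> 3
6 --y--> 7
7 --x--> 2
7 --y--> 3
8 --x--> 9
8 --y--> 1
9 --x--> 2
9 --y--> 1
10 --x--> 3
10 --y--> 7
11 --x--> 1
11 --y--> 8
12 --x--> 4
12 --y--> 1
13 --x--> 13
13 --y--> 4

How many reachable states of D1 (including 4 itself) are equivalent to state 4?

First remove the unreachable states {8,10,11}; 10 states remain.
Start with accepting vs non-accepting: {1,3,4,6,9} | {2,5,7,12,13}.
On input x, block {1,3,4,6,9} splits into {1,4,9} and {3,6}.
Refine {1,4,9} on symbol y: members go to different blocks, giving {4,9} and {1}.
Split {2,5,7,12,13} by δ(·,x) → {2,7,13} and {5} and {12}.
Refine {2,7,13} on symbol y: members go to different blocks, giving {2,13} and {7}.
Refine {3,6} on symbol x: members go to different blocks, giving {3} and {6}.
No further refinement is possible. Final partition (8 blocks): {4,9} | {2,13} | {3} | {1} | {5} | {12} | {7} | {6}.
State 4 belongs to the block {4,9}, which has 2 states.

2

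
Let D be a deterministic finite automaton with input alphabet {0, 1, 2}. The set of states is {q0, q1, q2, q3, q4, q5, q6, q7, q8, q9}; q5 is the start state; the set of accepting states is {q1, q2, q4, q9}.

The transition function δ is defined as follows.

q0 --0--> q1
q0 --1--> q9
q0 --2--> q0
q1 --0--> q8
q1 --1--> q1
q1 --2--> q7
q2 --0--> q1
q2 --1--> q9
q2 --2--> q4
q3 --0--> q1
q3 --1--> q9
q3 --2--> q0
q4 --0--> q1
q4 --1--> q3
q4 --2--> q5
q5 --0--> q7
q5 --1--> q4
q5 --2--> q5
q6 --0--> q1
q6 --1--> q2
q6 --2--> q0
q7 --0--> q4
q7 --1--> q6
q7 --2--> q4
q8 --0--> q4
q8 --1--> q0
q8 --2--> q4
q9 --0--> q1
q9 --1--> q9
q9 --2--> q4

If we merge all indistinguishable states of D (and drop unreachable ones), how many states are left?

All states are reachable from the start state.
P0 = {q1,q2,q4,q9} | {q0,q3,q5,q6,q7,q8}.
Split {q1,q2,q4,q9} by δ(·,0) → {q2,q4,q9} and {q1}.
On input 1, block {q2,q4,q9} splits into {q2,q9} and {q4}.
Refine {q0,q3,q5,q6,q7,q8} on symbol 0: members go to different blocks, giving {q0,q3,q6} and {q7,q8} and {q5}.
No further refinement is possible. Final partition (6 blocks): {q2,q9} | {q0,q3,q6} | {q1} | {q4} | {q7,q8} | {q5}.

6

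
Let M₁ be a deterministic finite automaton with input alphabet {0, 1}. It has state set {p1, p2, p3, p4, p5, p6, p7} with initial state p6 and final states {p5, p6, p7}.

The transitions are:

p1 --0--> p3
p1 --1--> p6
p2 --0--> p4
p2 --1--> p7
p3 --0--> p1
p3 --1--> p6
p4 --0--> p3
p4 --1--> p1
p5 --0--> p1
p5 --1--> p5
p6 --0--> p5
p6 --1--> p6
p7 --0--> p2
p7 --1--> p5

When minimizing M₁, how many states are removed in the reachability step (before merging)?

3

BFS from p6 reaches {p1, p3, p5, p6}; the 3 state(s) p2, p4, p7 are never visited.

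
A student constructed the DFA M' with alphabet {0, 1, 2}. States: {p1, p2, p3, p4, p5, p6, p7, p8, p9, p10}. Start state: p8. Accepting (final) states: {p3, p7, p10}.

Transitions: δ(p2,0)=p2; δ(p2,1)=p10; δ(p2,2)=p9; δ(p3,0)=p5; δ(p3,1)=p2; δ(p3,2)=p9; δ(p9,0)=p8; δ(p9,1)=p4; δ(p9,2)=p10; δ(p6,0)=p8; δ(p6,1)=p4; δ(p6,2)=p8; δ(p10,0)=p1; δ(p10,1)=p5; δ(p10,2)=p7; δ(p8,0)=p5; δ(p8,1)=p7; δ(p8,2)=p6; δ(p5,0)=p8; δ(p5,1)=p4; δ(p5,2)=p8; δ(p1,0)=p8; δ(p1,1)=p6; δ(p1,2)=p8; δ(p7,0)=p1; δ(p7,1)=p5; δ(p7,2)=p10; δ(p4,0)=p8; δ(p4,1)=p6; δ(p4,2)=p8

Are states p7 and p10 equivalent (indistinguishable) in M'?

First remove the unreachable states {p2,p3,p9}; 7 states remain.
Start with accepting vs non-accepting: {p7,p10} | {p1,p4,p5,p6,p8}.
Split {p1,p4,p5,p6,p8} by δ(·,1) → {p1,p4,p5,p6} and {p8}.
Stable partition: {p7,p10} | {p1,p4,p5,p6} | {p8} — 3 equivalence classes.
p7 and p10 lie in the same block of the stable partition, so they are equivalent — no string distinguishes them.

Yes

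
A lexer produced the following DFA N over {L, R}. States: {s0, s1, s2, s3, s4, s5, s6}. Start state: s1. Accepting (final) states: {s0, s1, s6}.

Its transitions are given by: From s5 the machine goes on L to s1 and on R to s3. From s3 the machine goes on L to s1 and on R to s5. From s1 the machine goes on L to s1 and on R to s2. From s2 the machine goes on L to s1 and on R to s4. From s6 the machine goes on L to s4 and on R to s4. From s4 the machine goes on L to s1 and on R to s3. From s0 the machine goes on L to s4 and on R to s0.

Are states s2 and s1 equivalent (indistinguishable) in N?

No

States {s0,s6} cannot be reached from the start state, so discard them.
Initial partition by acceptance: {s1} | {s2,s3,s4,s5}.
The partition is now stable with 2 blocks: {s1} | {s2,s3,s4,s5}.
s2 and s1 end up in different blocks, so they are distinguishable. For instance, the string 'ε' is accepted from only s1.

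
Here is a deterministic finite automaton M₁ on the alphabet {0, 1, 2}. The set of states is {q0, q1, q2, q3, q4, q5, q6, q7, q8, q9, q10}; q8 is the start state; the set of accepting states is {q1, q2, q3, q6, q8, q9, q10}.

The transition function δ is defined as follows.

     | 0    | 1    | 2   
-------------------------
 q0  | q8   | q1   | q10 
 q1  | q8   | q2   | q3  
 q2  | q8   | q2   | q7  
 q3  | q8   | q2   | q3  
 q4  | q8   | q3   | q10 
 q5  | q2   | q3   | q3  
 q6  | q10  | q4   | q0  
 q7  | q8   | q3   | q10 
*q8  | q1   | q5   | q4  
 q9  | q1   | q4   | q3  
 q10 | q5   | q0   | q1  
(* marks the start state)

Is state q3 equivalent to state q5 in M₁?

States {q6,q9} cannot be reached from the start state, so discard them.
Start with accepting vs non-accepting: {q1,q2,q3,q8,q10} | {q0,q4,q5,q7}.
On input 0, block {q1,q2,q3,q8,q10} splits into {q1,q2,q3,q8} and {q10}.
Split {q1,q2,q3,q8} by δ(·,1) → {q1,q2,q3} and {q8}.
Split {q1,q2,q3} by δ(·,2) → {q1,q3} and {q2}.
Refine {q0,q4,q5,q7} on symbol 0: members go to different blocks, giving {q0,q4,q7} and {q5}.
The partition is now stable with 6 blocks: {q1,q3} | {q0,q4,q7} | {q10} | {q8} | {q2} | {q5}.
q3 and q5 end up in different blocks, so they are distinguishable. For instance, the string 'ε' is accepted from only q3.

No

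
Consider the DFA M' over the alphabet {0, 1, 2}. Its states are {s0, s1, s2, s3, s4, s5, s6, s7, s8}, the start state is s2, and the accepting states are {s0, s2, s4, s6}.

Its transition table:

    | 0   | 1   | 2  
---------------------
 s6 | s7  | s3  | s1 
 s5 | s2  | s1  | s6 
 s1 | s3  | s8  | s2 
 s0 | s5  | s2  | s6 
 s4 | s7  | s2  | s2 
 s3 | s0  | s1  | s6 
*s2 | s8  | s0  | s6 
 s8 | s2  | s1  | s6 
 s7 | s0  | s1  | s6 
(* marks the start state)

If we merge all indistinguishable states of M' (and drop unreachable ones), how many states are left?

First remove the unreachable states {s4}; 8 states remain.
Start with accepting vs non-accepting: {s0,s2,s6} | {s1,s3,s5,s7,s8}.
On input 1, block {s0,s2,s6} splits into {s0,s2} and {s6}.
On input 0, block {s1,s3,s5,s7,s8} splits into {s3,s5,s7,s8} and {s1}.
The partition is now stable with 4 blocks: {s0,s2} | {s3,s5,s7,s8} | {s6} | {s1}.

4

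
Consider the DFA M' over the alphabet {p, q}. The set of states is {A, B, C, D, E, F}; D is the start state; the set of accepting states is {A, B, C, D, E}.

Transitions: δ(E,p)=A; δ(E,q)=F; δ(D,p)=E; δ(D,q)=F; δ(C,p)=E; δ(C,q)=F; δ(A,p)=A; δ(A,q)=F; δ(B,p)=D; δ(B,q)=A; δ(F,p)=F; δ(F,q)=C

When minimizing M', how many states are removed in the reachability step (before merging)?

Starting at D and following transitions, the reachable set is {A, C, D, E, F}. That leaves B unreachable — 1 in total.

1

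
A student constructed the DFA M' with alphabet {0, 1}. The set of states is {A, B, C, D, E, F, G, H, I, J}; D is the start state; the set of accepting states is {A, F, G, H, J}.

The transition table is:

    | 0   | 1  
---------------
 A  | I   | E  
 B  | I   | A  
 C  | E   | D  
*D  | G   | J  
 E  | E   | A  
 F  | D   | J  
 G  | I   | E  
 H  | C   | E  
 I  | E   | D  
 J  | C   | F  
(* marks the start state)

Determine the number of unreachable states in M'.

2

BFS from D reaches {A, C, D, E, F, G, I, J}; the 2 state(s) B, H are never visited.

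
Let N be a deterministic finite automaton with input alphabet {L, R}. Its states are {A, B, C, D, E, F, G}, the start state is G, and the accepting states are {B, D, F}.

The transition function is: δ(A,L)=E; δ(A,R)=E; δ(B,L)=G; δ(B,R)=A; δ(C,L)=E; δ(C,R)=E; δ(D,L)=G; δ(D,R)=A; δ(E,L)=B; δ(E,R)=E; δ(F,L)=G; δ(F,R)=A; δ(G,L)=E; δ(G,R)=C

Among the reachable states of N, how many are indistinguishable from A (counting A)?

First remove the unreachable states {D,F}; 5 states remain.
Initial partition by acceptance: {B} | {A,C,E,G}.
Refine {A,C,E,G} on symbol L: members go to different blocks, giving {A,C,G} and {E}.
Refine {A,C,G} on symbol R: members go to different blocks, giving {A,C} and {G}.
No further refinement is possible. Final partition (4 blocks): {B} | {A,C} | {E} | {G}.
The equivalence class containing A is {A,C}, of size 2.

2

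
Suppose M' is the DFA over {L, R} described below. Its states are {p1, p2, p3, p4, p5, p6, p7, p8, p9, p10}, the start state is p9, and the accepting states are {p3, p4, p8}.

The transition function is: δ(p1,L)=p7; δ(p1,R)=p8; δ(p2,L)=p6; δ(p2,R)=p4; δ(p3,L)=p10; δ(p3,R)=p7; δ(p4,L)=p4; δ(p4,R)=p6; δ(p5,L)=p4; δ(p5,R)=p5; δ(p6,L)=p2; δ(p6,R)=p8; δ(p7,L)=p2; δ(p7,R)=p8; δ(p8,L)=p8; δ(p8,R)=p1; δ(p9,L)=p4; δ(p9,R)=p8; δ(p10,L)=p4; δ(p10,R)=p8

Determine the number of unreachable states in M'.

Starting at p9 and following transitions, the reachable set is {p1, p2, p4, p6, p7, p8, p9}. That leaves p3, p5, p10 unreachable — 3 in total.

3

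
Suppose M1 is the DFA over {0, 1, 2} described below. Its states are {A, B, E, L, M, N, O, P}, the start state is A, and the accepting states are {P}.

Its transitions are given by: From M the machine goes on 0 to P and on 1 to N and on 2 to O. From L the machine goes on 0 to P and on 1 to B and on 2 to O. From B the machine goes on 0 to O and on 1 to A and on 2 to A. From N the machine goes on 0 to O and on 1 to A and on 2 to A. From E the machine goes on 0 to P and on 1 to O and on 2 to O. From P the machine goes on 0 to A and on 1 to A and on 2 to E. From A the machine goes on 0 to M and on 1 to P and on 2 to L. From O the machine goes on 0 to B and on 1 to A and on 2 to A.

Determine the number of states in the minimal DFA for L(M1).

All states are reachable from the start state.
Start with accepting vs non-accepting: {P} | {A,B,E,L,M,N,O}.
On input 0, block {A,B,E,L,M,N,O} splits into {A,B,N,O} and {E,L,M}.
Refine {A,B,N,O} on symbol 0: members go to different blocks, giving {B,N,O} and {A}.
No further refinement is possible. Final partition (4 blocks): {P} | {B,N,O} | {E,L,M} | {A}.

4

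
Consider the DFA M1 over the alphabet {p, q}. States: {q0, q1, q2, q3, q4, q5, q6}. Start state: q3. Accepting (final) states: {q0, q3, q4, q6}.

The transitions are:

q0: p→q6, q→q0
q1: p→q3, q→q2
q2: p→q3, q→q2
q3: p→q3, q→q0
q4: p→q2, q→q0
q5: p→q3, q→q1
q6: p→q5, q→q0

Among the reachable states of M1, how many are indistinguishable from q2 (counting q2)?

States {q4} cannot be reached from the start state, so discard them.
Start with accepting vs non-accepting: {q0,q3,q6} | {q1,q2,q5}.
Refine {q0,q3,q6} on symbol p: members go to different blocks, giving {q0,q3} and {q6}.
On input p, block {q0,q3} splits into {q0} and {q3}.
The partition is now stable with 4 blocks: {q0} | {q1,q2,q5} | {q6} | {q3}.
The equivalence class containing q2 is {q1,q2,q5}, of size 3.

3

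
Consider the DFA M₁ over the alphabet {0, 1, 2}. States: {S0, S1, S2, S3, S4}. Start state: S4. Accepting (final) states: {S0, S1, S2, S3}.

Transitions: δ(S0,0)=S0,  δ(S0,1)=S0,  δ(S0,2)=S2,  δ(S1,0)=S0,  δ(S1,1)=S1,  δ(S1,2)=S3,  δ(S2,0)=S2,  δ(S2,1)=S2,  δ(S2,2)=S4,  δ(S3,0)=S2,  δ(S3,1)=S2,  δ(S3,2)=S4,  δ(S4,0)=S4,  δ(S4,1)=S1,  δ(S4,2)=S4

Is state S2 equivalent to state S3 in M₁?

Yes

All states are reachable from the start state.
Start with accepting vs non-accepting: {S0,S1,S2,S3} | {S4}.
Split {S0,S1,S2,S3} by δ(·,2) → {S0,S1} and {S2,S3}.
The partition is now stable with 3 blocks: {S0,S1} | {S4} | {S2,S3}.
S2 and S3 lie in the same block of the stable partition, so they are equivalent — no string distinguishes them.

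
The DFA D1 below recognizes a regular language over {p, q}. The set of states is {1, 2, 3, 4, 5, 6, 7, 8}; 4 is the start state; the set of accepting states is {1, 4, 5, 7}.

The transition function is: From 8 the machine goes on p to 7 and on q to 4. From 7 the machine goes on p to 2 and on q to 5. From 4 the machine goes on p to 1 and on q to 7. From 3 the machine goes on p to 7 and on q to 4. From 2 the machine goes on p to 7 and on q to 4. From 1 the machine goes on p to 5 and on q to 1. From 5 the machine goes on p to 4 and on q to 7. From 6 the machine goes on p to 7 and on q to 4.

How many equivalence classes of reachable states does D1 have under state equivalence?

First remove the unreachable states {3,6,8}; 5 states remain.
Initial partition by acceptance: {1,4,5,7} | {2}.
Split {1,4,5,7} by δ(·,p) → {1,4,5} and {7}.
On input q, block {1,4,5} splits into {4,5} and {1}.
Refine {4,5} on symbol p: members go to different blocks, giving {4} and {5}.
Stable partition: {4} | {2} | {7} | {1} | {5} — 5 equivalence classes.

5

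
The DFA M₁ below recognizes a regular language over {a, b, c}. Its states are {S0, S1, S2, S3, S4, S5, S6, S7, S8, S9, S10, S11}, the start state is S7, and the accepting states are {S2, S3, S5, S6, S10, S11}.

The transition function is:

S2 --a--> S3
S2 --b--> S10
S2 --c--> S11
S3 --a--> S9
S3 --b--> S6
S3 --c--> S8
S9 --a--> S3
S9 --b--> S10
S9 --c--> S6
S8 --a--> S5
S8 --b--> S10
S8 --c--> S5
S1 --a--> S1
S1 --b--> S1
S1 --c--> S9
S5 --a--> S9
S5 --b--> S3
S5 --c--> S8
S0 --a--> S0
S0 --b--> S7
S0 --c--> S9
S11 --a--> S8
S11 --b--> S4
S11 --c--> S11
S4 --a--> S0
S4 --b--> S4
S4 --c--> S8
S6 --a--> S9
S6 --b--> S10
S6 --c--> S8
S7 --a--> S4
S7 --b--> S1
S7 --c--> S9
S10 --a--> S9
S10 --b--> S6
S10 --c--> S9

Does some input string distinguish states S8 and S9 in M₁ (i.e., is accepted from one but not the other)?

First remove the unreachable states {S2,S11}; 10 states remain.
Start with accepting vs non-accepting: {S3,S5,S6,S10} | {S0,S1,S4,S7,S8,S9}.
Refine {S0,S1,S4,S7,S8,S9} on symbol a: members go to different blocks, giving {S0,S1,S4,S7} and {S8,S9}.
The partition is now stable with 3 blocks: {S3,S5,S6,S10} | {S0,S1,S4,S7} | {S8,S9}.
S8 and S9 lie in the same block of the stable partition, so they are equivalent — no string distinguishes them.

No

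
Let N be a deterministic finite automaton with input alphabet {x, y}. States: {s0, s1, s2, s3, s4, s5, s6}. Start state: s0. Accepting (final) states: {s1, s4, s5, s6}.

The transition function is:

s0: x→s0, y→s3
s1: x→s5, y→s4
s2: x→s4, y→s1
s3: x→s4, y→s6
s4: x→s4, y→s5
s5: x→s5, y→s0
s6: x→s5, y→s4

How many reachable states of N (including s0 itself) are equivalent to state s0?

1

First remove the unreachable states {s1,s2}; 5 states remain.
P0 = {s4,s5,s6} | {s0,s3}.
Refine {s4,s5,s6} on symbol y: members go to different blocks, giving {s4,s6} and {s5}.
On input x, block {s4,s6} splits into {s4} and {s6}.
Split {s0,s3} by δ(·,x) → {s0} and {s3}.
Stable partition: {s4} | {s0} | {s5} | {s6} | {s3} — 5 equivalence classes.
The equivalence class containing s0 is {s0}, of size 1.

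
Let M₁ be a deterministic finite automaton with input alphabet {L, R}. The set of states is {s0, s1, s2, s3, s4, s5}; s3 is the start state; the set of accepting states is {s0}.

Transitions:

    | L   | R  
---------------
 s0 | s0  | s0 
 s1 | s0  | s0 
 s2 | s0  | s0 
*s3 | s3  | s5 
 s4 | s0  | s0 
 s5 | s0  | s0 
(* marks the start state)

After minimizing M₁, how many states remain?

Reachable states from the start: {s0,s3,s5}. Unreachable: {s1,s2,s4} — drop them.
Start with accepting vs non-accepting: {s0} | {s3,s5}.
Refine {s3,s5} on symbol L: members go to different blocks, giving {s3} and {s5}.
The partition is now stable with 3 blocks: {s0} | {s3} | {s5}.

3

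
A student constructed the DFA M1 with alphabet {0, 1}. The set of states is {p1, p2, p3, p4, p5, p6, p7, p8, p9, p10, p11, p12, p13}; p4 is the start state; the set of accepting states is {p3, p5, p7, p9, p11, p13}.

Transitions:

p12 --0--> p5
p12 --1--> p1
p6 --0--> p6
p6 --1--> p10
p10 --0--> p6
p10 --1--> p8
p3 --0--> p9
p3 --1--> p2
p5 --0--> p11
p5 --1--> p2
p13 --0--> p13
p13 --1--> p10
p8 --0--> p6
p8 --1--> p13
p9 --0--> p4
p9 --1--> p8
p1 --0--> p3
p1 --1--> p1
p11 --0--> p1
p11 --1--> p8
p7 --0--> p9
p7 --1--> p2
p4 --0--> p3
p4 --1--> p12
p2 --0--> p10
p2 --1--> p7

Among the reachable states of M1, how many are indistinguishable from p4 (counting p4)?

Every state is reachable, so we keep all 13.
Initial partition by acceptance: {p3,p5,p7,p9,p11,p13} | {p1,p2,p4,p6,p8,p10,p12}.
On input 0, block {p3,p5,p7,p9,p11,p13} splits into {p3,p5,p7,p13} and {p9,p11}.
Refine {p3,p5,p7,p13} on symbol 0: members go to different blocks, giving {p3,p5,p7} and {p13}.
On input 0, block {p1,p2,p4,p6,p8,p10,p12} splits into {p2,p6,p8,p10} and {p1,p4,p12}.
Split {p2,p6,p8,p10} by δ(·,1) → {p6,p10} and {p2} and {p8}.
On input 1, block {p6,p10} splits into {p6} and {p10}.
No further refinement is possible. Final partition (8 blocks): {p3,p5,p7} | {p6} | {p9,p11} | {p13} | {p1,p4,p12} | {p2} | {p8} | {p10}.
State p4 belongs to the block {p1,p4,p12}, which has 3 states.

3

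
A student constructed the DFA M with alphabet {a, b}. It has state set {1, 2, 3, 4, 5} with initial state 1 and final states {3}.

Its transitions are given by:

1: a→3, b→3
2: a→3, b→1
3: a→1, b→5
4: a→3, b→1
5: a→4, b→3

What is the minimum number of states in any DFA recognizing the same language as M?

4

Reachable states from the start: {1,3,4,5}. Unreachable: {2} — drop them.
Start with accepting vs non-accepting: {3} | {1,4,5}.
On input a, block {1,4,5} splits into {1,4} and {5}.
Split {1,4} by δ(·,b) → {1} and {4}.
No further refinement is possible. Final partition (4 blocks): {3} | {1} | {5} | {4}.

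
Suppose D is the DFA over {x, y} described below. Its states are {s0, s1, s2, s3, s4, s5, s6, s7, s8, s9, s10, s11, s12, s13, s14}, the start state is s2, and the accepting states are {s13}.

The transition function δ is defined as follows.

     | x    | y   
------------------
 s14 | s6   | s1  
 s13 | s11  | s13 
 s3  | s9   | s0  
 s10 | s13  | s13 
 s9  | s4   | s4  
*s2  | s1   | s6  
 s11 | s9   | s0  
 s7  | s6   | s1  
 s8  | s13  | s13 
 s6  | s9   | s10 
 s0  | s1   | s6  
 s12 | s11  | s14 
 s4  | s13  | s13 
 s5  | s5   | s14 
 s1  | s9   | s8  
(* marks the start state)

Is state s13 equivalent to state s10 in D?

No

States {s3,s5,s7,s12,s14} cannot be reached from the start state, so discard them.
P0 = {s13} | {s0,s1,s2,s4,s6,s8,s9,s10,s11}.
Split {s0,s1,s2,s4,s6,s8,s9,s10,s11} by δ(·,x) → {s0,s1,s2,s6,s9,s11} and {s4,s8,s10}.
Split {s0,s1,s2,s6,s9,s11} by δ(·,x) → {s0,s1,s2,s6,s11} and {s9}.
Refine {s0,s1,s2,s6,s11} on symbol x: members go to different blocks, giving {s1,s6,s11} and {s0,s2}.
Refine {s1,s6,s11} on symbol y: members go to different blocks, giving {s1,s6} and {s11}.
No further refinement is possible. Final partition (6 blocks): {s13} | {s1,s6} | {s4,s8,s10} | {s9} | {s0,s2} | {s11}.
s13 and s10 end up in different blocks, so they are distinguishable. For instance, the string 'ε' is accepted from only s13.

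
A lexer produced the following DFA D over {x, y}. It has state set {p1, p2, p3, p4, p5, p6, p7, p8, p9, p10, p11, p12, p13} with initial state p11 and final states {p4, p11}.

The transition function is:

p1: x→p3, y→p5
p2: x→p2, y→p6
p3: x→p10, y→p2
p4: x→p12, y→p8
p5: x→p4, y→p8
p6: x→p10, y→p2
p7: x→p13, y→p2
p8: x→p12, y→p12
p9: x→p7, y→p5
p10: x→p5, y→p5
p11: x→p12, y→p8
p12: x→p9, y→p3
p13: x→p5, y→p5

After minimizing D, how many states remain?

States {p1} cannot be reached from the start state, so discard them.
P0 = {p4,p11} | {p2,p3,p5,p6,p7,p8,p9,p10,p12,p13}.
On input x, block {p2,p3,p5,p6,p7,p8,p9,p10,p12,p13} splits into {p2,p3,p6,p7,p8,p9,p10,p12,p13} and {p5}.
Refine {p2,p3,p6,p7,p8,p9,p10,p12,p13} on symbol x: members go to different blocks, giving {p2,p3,p6,p7,p8,p9,p12} and {p10,p13}.
Refine {p2,p3,p6,p7,p8,p9,p12} on symbol x: members go to different blocks, giving {p2,p8,p9,p12} and {p3,p6,p7}.
Split {p2,p8,p9,p12} by δ(·,x) → {p2,p8,p12} and {p9}.
On input x, block {p2,p8,p12} splits into {p2,p8} and {p12}.
Split {p2,p8} by δ(·,x) → {p2} and {p8}.
Stable partition: {p4,p11} | {p2} | {p5} | {p10,p13} | {p3,p6,p7} | {p9} | {p12} | {p8} — 8 equivalence classes.

8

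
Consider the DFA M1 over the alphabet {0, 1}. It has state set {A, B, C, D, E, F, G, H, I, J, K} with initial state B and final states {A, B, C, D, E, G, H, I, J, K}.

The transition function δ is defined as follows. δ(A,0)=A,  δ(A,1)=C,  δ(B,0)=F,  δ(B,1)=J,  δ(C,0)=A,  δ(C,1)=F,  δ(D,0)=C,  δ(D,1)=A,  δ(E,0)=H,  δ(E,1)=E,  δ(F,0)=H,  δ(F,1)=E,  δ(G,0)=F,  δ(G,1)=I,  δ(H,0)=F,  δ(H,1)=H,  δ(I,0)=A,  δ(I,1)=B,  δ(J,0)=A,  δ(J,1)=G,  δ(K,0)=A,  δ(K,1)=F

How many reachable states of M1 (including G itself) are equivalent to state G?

Reachable states from the start: {A,B,C,E,F,G,H,I,J}. Unreachable: {D,K} — drop them.
Start with accepting vs non-accepting: {A,B,C,E,G,H,I,J} | {F}.
Refine {A,B,C,E,G,H,I,J} on symbol 0: members go to different blocks, giving {A,C,E,I,J} and {B,G,H}.
Split {A,C,E,I,J} by δ(·,0) → {A,C,I,J} and {E}.
On input 1, block {A,C,I,J} splits into {I,J} and {A} and {C}.
Split {B,G,H} by δ(·,1) → {B,G} and {H}.
No further refinement is possible. Final partition (7 blocks): {I,J} | {F} | {B,G} | {E} | {A} | {C} | {H}.
The equivalence class containing G is {B,G}, of size 2.

2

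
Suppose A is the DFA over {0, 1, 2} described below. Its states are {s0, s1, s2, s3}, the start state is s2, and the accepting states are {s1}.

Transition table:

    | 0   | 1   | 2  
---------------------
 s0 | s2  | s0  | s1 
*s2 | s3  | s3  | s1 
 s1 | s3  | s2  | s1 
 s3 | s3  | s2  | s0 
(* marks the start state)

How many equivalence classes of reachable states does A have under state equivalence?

All states are reachable from the start state.
P0 = {s1} | {s0,s2,s3}.
On input 2, block {s0,s2,s3} splits into {s0,s2} and {s3}.
Refine {s0,s2} on symbol 0: members go to different blocks, giving {s0} and {s2}.
No further refinement is possible. Final partition (4 blocks): {s1} | {s0} | {s3} | {s2}.

4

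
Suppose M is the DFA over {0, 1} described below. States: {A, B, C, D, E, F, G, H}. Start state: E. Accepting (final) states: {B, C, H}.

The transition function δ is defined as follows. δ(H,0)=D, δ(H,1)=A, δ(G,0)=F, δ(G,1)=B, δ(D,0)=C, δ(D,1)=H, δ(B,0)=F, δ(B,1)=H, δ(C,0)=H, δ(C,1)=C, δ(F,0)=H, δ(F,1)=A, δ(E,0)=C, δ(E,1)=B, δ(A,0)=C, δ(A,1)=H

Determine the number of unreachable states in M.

No path from E leads to G; the other 7 states are all reachable.

1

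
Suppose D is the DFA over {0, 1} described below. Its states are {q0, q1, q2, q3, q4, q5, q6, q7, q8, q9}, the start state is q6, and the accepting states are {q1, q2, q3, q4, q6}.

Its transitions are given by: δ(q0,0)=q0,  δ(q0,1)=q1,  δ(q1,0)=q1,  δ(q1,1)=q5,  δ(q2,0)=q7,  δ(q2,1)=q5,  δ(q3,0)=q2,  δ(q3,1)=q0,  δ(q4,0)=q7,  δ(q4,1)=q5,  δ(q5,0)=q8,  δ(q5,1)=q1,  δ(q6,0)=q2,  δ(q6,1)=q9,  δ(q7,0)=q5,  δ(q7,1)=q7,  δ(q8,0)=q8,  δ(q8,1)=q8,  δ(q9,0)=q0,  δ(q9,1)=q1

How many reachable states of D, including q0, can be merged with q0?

Reachable states from the start: {q0,q1,q2,q5,q6,q7,q8,q9}. Unreachable: {q3,q4} — drop them.
Initial partition by acceptance: {q1,q2,q6} | {q0,q5,q7,q8,q9}.
Refine {q1,q2,q6} on symbol 0: members go to different blocks, giving {q1,q6} and {q2}.
On input 0, block {q1,q6} splits into {q1} and {q6}.
Refine {q0,q5,q7,q8,q9} on symbol 1: members go to different blocks, giving {q0,q5,q9} and {q7,q8}.
On input 0, block {q0,q5,q9} splits into {q0,q9} and {q5}.
Split {q7,q8} by δ(·,0) → {q7} and {q8}.
Stable partition: {q1} | {q0,q9} | {q2} | {q6} | {q7} | {q5} | {q8} — 7 equivalence classes.
State q0 belongs to the block {q0,q9}, which has 2 states.

2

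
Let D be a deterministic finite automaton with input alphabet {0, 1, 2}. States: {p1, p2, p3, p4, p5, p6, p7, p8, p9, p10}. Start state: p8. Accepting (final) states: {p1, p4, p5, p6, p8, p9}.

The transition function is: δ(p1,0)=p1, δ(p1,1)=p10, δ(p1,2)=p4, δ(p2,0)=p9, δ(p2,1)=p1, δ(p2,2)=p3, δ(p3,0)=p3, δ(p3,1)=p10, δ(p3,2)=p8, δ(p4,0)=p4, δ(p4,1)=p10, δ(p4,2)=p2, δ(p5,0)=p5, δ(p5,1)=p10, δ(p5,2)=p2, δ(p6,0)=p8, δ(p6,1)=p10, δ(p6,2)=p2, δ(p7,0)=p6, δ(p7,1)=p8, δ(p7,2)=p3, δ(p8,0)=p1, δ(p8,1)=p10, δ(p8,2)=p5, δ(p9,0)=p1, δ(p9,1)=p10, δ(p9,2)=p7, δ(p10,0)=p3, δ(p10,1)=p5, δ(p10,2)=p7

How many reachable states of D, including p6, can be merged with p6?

Every state is reachable, so we keep all 10.
P0 = {p1,p4,p5,p6,p8,p9} | {p2,p3,p7,p10}.
Split {p1,p4,p5,p6,p8,p9} by δ(·,2) → {p4,p5,p6,p9} and {p1,p8}.
Refine {p4,p5,p6,p9} on symbol 0: members go to different blocks, giving {p4,p5} and {p6,p9}.
On input 0, block {p2,p3,p7,p10} splits into {p2,p7} and {p3,p10}.
Split {p3,p10} by δ(·,1) → {p3} and {p10}.
The partition is now stable with 6 blocks: {p4,p5} | {p2,p7} | {p1,p8} | {p6,p9} | {p3} | {p10}.
State p6 belongs to the block {p6,p9}, which has 2 states.

2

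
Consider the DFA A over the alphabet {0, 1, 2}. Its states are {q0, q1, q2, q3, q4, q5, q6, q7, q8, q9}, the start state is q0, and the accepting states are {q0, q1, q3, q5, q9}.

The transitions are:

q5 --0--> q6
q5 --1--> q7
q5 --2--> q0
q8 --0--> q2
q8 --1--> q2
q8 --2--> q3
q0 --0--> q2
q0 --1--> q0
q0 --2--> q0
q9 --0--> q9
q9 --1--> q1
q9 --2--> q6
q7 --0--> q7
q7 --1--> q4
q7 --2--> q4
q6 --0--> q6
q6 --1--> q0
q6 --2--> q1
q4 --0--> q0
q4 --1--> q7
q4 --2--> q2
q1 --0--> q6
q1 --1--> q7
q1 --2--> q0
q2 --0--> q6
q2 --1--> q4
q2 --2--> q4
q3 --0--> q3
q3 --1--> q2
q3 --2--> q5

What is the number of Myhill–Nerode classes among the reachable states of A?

6

States {q3,q5,q8,q9} cannot be reached from the start state, so discard them.
P0 = {q0,q1} | {q2,q4,q6,q7}.
On input 1, block {q0,q1} splits into {q0} and {q1}.
Split {q2,q4,q6,q7} by δ(·,0) → {q2,q6,q7} and {q4}.
On input 1, block {q2,q6,q7} splits into {q2,q7} and {q6}.
Split {q2,q7} by δ(·,0) → {q2} and {q7}.
No further refinement is possible. Final partition (6 blocks): {q0} | {q2} | {q1} | {q4} | {q6} | {q7}.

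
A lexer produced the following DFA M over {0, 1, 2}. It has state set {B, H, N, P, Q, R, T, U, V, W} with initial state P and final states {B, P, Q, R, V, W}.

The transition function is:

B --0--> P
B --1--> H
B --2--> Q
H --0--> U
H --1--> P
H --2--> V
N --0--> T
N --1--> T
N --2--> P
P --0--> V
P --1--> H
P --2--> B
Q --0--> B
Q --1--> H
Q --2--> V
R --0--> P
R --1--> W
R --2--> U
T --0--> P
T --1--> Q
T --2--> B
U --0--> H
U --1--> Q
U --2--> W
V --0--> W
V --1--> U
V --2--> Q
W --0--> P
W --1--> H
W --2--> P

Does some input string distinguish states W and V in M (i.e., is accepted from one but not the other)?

Reachable states from the start: {B,H,P,Q,U,V,W}. Unreachable: {N,R,T} — drop them.
Start with accepting vs non-accepting: {B,P,Q,V,W} | {H,U}.
No further refinement is possible. Final partition (2 blocks): {B,P,Q,V,W} | {H,U}.
W and V lie in the same block of the stable partition, so they are equivalent — no string distinguishes them.

No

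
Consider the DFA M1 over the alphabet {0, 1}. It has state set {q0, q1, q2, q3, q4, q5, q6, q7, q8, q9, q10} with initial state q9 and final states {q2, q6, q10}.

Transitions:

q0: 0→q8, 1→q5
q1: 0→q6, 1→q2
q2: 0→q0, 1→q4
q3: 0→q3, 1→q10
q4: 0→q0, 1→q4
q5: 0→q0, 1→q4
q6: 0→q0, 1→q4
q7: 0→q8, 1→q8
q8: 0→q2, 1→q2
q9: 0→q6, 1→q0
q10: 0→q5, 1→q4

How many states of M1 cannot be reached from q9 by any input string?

Starting at q9 and following transitions, the reachable set is {q0, q2, q4, q5, q6, q8, q9}. That leaves q1, q3, q7, q10 unreachable — 4 in total.

4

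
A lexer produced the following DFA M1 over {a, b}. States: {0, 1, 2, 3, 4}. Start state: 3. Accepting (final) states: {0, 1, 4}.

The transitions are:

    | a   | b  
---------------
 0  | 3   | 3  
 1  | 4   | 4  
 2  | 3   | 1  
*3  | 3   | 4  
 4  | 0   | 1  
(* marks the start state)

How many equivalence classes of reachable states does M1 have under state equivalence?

Reachable states from the start: {0,1,3,4}. Unreachable: {2} — drop them.
Initial partition by acceptance: {0,1,4} | {3}.
Split {0,1,4} by δ(·,a) → {1,4} and {0}.
Refine {1,4} on symbol a: members go to different blocks, giving {1} and {4}.
The partition is now stable with 4 blocks: {1} | {3} | {0} | {4}.

4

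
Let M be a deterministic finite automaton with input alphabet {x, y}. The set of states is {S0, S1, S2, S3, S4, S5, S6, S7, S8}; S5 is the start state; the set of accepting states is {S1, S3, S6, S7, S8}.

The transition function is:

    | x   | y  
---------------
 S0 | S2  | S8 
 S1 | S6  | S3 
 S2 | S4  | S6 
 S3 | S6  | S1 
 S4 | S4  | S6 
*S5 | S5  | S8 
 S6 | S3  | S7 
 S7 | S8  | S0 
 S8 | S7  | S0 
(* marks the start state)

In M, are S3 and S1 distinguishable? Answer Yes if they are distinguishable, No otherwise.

No

Every state is reachable, so we keep all 9.
Start with accepting vs non-accepting: {S1,S3,S6,S7,S8} | {S0,S2,S4,S5}.
Split {S1,S3,S6,S7,S8} by δ(·,y) → {S1,S3,S6} and {S7,S8}.
On input y, block {S1,S3,S6} splits into {S1,S3} and {S6}.
Split {S0,S2,S4,S5} by δ(·,y) → {S0,S5} and {S2,S4}.
On input x, block {S0,S5} splits into {S0} and {S5}.
No further refinement is possible. Final partition (6 blocks): {S1,S3} | {S0} | {S7,S8} | {S6} | {S2,S4} | {S5}.
S3 and S1 lie in the same block of the stable partition, so they are equivalent — no string distinguishes them.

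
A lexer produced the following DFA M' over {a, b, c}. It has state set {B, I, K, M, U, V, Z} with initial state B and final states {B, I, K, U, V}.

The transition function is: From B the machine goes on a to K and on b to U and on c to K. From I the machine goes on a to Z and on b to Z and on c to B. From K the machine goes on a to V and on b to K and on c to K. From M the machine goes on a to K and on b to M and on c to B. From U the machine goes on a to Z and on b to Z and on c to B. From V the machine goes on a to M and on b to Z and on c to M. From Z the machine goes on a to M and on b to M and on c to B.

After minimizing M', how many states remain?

First remove the unreachable states {I}; 6 states remain.
Initial partition by acceptance: {B,K,U,V} | {M,Z}.
Split {B,K,U,V} by δ(·,a) → {U,V} and {B,K}.
Split {U,V} by δ(·,c) → {V} and {U}.
Split {M,Z} by δ(·,a) → {Z} and {M}.
On input a, block {B,K} splits into {K} and {B}.
Stable partition: {V} | {Z} | {K} | {U} | {M} | {B} — 6 equivalence classes.

6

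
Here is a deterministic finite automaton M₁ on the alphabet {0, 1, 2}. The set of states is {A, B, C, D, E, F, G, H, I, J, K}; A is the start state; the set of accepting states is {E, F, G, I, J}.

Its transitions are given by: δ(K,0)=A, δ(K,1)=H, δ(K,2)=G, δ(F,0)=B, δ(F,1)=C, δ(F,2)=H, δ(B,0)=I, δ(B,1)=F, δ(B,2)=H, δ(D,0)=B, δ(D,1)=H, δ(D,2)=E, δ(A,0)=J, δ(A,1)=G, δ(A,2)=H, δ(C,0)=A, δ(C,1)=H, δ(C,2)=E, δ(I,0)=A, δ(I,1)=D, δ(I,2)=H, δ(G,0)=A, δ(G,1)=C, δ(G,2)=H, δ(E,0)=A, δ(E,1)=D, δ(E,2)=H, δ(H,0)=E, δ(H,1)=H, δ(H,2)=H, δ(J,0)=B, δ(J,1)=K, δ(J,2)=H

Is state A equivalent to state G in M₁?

Every state is reachable, so we keep all 11.
P0 = {E,F,G,I,J} | {A,B,C,D,H,K}.
Refine {A,B,C,D,H,K} on symbol 0: members go to different blocks, giving {A,B,H} and {C,D,K}.
Refine {A,B,H} on symbol 1: members go to different blocks, giving {A,B} and {H}.
The partition is now stable with 4 blocks: {E,F,G,I,J} | {A,B} | {C,D,K} | {H}.
A and G end up in different blocks, so they are distinguishable. For instance, the string 'ε' is accepted from only G.

No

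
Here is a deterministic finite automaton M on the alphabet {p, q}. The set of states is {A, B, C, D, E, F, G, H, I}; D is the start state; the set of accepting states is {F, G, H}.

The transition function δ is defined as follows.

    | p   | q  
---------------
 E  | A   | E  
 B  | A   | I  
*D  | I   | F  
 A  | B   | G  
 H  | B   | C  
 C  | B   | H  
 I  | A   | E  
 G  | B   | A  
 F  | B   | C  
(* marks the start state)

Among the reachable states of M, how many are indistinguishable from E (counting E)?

3

Every state is reachable, so we keep all 9.
Initial partition by acceptance: {F,G,H} | {A,B,C,D,E,I}.
On input q, block {A,B,C,D,E,I} splits into {A,C,D} and {B,E,I}.
No further refinement is possible. Final partition (3 blocks): {F,G,H} | {A,C,D} | {B,E,I}.
The equivalence class containing E is {B,E,I}, of size 3.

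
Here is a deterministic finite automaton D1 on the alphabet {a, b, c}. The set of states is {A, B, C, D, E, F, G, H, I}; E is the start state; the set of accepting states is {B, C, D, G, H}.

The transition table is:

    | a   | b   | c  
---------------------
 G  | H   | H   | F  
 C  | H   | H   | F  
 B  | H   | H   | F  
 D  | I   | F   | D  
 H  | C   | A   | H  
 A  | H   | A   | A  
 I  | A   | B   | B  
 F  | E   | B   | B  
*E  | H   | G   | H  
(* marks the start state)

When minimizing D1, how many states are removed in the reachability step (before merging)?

Starting at E and following transitions, the reachable set is {A, B, C, E, F, G, H}. That leaves D, I unreachable — 2 in total.

2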